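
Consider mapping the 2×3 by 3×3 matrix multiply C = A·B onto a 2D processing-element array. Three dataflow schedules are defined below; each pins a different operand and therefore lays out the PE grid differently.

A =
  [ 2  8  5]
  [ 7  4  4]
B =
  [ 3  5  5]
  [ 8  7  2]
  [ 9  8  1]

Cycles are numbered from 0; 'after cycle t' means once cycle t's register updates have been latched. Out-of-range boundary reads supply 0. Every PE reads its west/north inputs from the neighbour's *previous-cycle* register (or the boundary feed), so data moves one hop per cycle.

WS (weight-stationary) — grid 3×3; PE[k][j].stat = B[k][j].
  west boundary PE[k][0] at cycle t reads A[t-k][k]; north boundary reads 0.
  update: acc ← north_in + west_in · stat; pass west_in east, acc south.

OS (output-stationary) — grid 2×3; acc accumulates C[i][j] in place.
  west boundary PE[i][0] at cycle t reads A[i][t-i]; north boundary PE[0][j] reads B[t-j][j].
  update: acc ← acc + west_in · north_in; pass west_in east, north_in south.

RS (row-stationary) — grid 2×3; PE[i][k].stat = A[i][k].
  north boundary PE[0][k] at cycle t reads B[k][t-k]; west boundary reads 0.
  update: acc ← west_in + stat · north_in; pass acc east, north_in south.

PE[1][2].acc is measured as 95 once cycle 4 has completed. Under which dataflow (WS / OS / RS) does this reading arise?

WS [3×3] PE[1][2] across cycles:
  c0 r1c2: 0 / 0 / 0
  c1 r1c2: 0 / 0 / 0
  c2 r1c2: 0 / 0 / 0
  c3 r1c2: 26 / 8 / 26
  c4 r1c2: 43 / 4 / 43
OS [2×3] PE[1][2] across cycles:
  c0 r1c2: 0 / 0 / 0
  c1 r1c2: 0 / 0 / 0
  c2 r1c2: 0 / 0 / 0
  c3 r1c2: 35 / 7 / 5
  c4 r1c2: 43 / 4 / 2
RS [2×3] PE[1][2] across cycles:
  c0 r1c2: 0 / 0 / 0
  c1 r1c2: 0 / 0 / 0
  c2 r1c2: 0 / 0 / 0
  c3 r1c2: 89 / 89 / 9
  c4 r1c2: 95 / 95 / 8

dataflow = RS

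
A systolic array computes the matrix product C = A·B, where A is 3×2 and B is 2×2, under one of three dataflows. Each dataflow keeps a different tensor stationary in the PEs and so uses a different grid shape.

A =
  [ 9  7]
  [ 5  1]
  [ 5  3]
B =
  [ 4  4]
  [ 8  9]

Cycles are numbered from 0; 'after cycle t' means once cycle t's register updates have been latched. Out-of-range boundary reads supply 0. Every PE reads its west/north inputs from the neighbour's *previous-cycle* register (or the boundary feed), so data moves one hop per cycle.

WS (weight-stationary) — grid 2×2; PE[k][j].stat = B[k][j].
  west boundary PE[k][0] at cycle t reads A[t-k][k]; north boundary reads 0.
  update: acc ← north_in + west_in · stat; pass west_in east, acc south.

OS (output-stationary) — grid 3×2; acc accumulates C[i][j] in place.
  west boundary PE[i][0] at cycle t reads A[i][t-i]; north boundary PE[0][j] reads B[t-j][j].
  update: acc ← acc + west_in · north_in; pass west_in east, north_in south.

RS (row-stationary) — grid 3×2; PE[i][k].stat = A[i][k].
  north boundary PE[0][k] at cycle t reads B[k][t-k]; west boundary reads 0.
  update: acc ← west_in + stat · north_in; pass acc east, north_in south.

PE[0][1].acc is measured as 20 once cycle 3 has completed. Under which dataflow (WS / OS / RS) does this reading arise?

dataflow = WS

Under WS (2×2), PE[0][1]:
  after 0 — PE[0][1] acc=0, pass-E 0, pass-S 0
  after 1 — PE[0][1] acc=36, pass-E 9, pass-S 36
  after 2 — PE[0][1] acc=20, pass-E 5, pass-S 20
  after 3 — PE[0][1] acc=20, pass-E 5, pass-S 20
Under OS (3×2), PE[0][1]:
  after 0 — PE[0][1] acc=0, pass-E 0, pass-S 0
  after 1 — PE[0][1] acc=36, pass-E 9, pass-S 4
  after 2 — PE[0][1] acc=99, pass-E 7, pass-S 9
  after 3 — PE[0][1] acc=99, pass-E 0, pass-S 0
Under RS (3×2), PE[0][1]:
  after 0 — PE[0][1] acc=0, pass-E 0, pass-S 0
  after 1 — PE[0][1] acc=92, pass-E 92, pass-S 8
  after 2 — PE[0][1] acc=99, pass-E 99, pass-S 9
  after 3 — PE[0][1] acc=0, pass-E 0, pass-S 0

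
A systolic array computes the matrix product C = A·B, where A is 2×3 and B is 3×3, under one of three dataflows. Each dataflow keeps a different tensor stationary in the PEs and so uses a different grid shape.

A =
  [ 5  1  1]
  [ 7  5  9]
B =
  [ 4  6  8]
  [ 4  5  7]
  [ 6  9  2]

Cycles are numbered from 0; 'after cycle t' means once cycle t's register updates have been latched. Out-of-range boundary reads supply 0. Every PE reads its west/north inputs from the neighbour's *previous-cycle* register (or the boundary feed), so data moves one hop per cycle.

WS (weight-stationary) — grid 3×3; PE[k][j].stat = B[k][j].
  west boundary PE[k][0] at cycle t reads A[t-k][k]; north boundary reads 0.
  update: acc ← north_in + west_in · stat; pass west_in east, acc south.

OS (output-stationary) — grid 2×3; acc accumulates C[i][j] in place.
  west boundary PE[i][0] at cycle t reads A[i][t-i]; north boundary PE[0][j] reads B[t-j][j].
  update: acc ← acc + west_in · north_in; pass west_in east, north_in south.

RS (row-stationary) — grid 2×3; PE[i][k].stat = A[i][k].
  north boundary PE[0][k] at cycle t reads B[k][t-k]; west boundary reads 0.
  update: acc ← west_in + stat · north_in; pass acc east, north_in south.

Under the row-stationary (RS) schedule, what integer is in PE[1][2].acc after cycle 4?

PE[1][2].acc = 148

Tracing RS — 2×3 array, target PE[1][2]:
  c0 r0c2: 0 / 0 / 0
  c0 r1c1: 0 / 0 / 0
  c0 r1c2: 0 / 0 / 0
  c1 r0c2: 0 / 0 / 0
  c1 r1c1: 0 / 0 / 0
  c1 r1c2: 0 / 0 / 0
  c2 r0c2: 30 / 30 / 6
  c2 r1c1: 48 / 48 / 4
  c2 r1c2: 0 / 0 / 0
  c3 r0c2: 44 / 44 / 9
  c3 r1c1: 67 / 67 / 5
  c3 r1c2: 102 / 102 / 6
  c4 r0c2: 49 / 49 / 2
  c4 r1c1: 91 / 91 / 7
  c4 r1c2: 148 / 148 / 9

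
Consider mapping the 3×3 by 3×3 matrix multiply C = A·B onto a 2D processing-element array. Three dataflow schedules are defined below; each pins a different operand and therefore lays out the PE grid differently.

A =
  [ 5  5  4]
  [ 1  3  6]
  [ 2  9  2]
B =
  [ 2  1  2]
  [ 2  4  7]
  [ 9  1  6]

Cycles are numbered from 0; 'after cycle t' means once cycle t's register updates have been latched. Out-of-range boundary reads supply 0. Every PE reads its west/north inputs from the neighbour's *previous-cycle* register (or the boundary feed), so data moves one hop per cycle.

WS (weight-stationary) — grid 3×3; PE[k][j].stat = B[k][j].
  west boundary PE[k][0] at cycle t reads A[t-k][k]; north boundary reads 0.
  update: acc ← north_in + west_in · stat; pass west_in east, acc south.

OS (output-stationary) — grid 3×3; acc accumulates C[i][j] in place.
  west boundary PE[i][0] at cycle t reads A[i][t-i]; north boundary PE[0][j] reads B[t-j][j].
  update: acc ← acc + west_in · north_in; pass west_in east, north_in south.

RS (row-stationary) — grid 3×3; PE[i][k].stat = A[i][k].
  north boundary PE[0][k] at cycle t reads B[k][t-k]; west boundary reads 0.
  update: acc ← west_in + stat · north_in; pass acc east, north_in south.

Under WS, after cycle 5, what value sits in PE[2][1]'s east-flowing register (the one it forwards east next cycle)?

register = 2

WS on a 3×3 grid — tracing PE[2][1] and its feeders:
  0: (1,1).acc=0  regs=<0,0>
  0: (2,0).acc=0  regs=<0,0>
  0: (2,1).acc=0  regs=<0,0>
  1: (1,1).acc=0  regs=<0,0>
  1: (2,0).acc=0  regs=<0,0>
  1: (2,1).acc=0  regs=<0,0>
  2: (1,1).acc=25  regs=<5,25>
  2: (2,0).acc=56  regs=<4,56>
  2: (2,1).acc=0  regs=<0,0>
  3: (1,1).acc=13  regs=<3,13>
  3: (2,0).acc=62  regs=<6,62>
  3: (2,1).acc=29  regs=<4,29>
  4: (1,1).acc=38  regs=<9,38>
  4: (2,0).acc=40  regs=<2,40>
  4: (2,1).acc=19  regs=<6,19>
  5: (1,1).acc=0  regs=<0,0>
  5: (2,0).acc=0  regs=<0,0>
  5: (2,1).acc=40  regs=<2,40>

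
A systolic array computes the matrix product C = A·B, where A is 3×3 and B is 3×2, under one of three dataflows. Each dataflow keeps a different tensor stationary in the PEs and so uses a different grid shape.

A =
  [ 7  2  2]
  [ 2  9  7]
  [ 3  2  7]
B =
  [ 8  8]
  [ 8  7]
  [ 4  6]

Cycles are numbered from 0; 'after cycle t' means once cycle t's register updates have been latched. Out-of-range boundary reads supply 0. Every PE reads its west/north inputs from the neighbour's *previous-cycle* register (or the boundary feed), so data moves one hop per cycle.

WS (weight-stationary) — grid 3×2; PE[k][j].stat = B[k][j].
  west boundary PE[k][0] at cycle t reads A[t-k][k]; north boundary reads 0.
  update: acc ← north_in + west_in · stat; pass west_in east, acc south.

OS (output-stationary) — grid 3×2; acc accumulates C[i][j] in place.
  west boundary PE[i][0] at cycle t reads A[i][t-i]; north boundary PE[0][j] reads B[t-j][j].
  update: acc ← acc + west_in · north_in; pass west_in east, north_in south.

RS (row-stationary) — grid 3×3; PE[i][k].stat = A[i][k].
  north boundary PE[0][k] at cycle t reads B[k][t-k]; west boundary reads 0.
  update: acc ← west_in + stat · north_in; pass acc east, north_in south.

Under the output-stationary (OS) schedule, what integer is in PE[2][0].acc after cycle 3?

PE[2][0].acc = 40

Tracing OS — 3×2 array, target PE[2][0]:
  step 0 · PE1,0: acc=0; fwd→0 fwd↓0
  step 0 · PE2,0: acc=0; fwd→0 fwd↓0
  step 1 · PE1,0: acc=16; fwd→2 fwd↓8
  step 1 · PE2,0: acc=0; fwd→0 fwd↓0
  step 2 · PE1,0: acc=88; fwd→9 fwd↓8
  step 2 · PE2,0: acc=24; fwd→3 fwd↓8
  step 3 · PE1,0: acc=116; fwd→7 fwd↓4
  step 3 · PE2,0: acc=40; fwd→2 fwd↓8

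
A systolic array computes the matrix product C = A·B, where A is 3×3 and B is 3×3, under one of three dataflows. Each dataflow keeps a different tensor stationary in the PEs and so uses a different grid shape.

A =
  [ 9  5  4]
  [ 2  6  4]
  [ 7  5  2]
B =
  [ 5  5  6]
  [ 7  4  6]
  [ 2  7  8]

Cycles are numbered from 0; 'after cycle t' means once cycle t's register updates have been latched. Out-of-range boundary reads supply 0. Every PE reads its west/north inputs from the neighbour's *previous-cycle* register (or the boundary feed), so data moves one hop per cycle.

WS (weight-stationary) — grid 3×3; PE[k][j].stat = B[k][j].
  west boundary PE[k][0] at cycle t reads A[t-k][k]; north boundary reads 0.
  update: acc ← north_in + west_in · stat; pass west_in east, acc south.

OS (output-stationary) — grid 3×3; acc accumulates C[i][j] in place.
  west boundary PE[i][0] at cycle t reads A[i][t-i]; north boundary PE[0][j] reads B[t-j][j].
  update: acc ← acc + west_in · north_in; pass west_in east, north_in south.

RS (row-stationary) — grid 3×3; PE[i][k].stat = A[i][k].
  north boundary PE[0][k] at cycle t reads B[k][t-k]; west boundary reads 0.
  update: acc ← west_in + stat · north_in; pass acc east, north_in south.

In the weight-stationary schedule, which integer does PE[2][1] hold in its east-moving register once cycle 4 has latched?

WS 3×3: PE[2][1] cycle-by-cycle (with neighbour feeds):
  c0 r1c1: 0 / 0 / 0
  c0 r2c0: 0 / 0 / 0
  c0 r2c1: 0 / 0 / 0
  c1 r1c1: 0 / 0 / 0
  c1 r2c0: 0 / 0 / 0
  c1 r2c1: 0 / 0 / 0
  c2 r1c1: 65 / 5 / 65
  c2 r2c0: 88 / 4 / 88
  c2 r2c1: 0 / 0 / 0
  c3 r1c1: 34 / 6 / 34
  c3 r2c0: 60 / 4 / 60
  c3 r2c1: 93 / 4 / 93
  c4 r1c1: 55 / 5 / 55
  c4 r2c0: 74 / 2 / 74
  c4 r2c1: 62 / 4 / 62

register = 4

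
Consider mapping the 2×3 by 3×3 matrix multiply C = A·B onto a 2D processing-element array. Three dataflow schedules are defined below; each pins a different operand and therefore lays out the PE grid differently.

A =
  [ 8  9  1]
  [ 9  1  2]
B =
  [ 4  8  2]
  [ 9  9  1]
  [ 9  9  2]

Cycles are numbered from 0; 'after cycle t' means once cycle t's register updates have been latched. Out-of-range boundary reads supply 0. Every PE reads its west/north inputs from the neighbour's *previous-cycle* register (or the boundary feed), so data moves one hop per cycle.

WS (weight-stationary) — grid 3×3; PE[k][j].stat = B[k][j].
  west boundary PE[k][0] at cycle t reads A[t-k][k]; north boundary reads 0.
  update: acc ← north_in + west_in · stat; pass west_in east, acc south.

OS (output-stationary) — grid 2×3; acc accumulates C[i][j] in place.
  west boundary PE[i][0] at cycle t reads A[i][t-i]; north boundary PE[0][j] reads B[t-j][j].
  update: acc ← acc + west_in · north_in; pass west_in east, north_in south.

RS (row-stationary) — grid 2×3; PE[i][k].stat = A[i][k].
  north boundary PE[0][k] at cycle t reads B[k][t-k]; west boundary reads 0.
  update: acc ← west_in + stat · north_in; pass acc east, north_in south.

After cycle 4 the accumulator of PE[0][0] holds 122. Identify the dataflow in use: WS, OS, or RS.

WS (3×3 grid), PE[0][0]:
  cycle 0: PE[0][0] → acc 32, east 8, south 32
  cycle 1: PE[0][0] → acc 36, east 9, south 36
  cycle 2: PE[0][0] → acc 0, east 0, south 0
  cycle 3: PE[0][0] → acc 0, east 0, south 0
  cycle 4: PE[0][0] → acc 0, east 0, south 0
OS (2×3 grid), PE[0][0]:
  cycle 0: PE[0][0] → acc 32, east 8, south 4
  cycle 1: PE[0][0] → acc 113, east 9, south 9
  cycle 2: PE[0][0] → acc 122, east 1, south 9
  cycle 3: PE[0][0] → acc 122, east 0, south 0
  cycle 4: PE[0][0] → acc 122, east 0, south 0
RS (2×3 grid), PE[0][0]:
  cycle 0: PE[0][0] → acc 32, east 32, south 4
  cycle 1: PE[0][0] → acc 64, east 64, south 8
  cycle 2: PE[0][0] → acc 16, east 16, south 2
  cycle 3: PE[0][0] → acc 0, east 0, south 0
  cycle 4: PE[0][0] → acc 0, east 0, south 0

dataflow = OS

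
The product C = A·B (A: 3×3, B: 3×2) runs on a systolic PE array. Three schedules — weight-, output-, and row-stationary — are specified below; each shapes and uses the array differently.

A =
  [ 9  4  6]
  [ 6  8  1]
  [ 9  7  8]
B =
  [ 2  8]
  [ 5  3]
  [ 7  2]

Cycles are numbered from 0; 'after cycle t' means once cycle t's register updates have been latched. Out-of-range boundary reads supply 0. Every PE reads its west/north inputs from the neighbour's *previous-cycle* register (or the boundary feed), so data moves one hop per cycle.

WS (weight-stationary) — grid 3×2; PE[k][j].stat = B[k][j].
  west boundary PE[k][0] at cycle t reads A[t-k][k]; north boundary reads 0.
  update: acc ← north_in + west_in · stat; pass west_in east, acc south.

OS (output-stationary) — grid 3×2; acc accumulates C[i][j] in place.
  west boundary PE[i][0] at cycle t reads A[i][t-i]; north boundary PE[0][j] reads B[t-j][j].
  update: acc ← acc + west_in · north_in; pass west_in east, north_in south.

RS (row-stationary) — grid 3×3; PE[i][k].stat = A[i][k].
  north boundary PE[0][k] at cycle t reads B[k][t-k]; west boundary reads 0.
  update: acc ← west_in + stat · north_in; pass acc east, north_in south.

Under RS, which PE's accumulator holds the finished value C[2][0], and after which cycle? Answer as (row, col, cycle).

(row, col, cycle) = (2, 2, 4)

RS: C[2][0] accumulates in PE[2][2]:
  [0] (2,2) acc=0 (h:0 v:0)
  [1] (2,2) acc=0 (h:0 v:0)
  [2] (2,2) acc=0 (h:0 v:0)
  [3] (2,2) acc=0 (h:0 v:0)
  [4] (2,2) acc=109 (h:109 v:7)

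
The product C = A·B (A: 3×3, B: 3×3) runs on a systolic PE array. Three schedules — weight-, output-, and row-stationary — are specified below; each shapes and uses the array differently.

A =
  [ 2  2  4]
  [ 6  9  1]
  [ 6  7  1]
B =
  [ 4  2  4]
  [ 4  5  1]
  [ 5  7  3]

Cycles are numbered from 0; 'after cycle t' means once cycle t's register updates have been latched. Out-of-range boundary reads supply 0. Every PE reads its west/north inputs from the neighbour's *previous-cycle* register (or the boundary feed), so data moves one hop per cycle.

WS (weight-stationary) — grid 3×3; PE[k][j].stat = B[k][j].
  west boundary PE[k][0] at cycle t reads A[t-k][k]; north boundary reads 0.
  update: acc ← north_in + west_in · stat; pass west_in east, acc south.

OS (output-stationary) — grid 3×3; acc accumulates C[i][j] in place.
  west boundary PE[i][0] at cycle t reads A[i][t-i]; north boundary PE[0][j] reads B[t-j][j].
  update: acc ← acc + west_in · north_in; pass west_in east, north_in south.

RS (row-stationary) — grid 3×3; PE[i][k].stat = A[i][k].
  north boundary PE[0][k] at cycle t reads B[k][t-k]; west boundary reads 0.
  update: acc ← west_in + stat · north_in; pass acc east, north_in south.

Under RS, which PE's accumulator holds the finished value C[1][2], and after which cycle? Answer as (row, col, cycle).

RS — PE[1][2] is where C[1][2] collects:
  0: (1,2).acc=0  regs=<0,0>
  1: (1,2).acc=0  regs=<0,0>
  2: (1,2).acc=0  regs=<0,0>
  3: (1,2).acc=65  regs=<65,5>
  4: (1,2).acc=64  regs=<64,7>
  5: (1,2).acc=36  regs=<36,3>

(row, col, cycle) = (1, 2, 5)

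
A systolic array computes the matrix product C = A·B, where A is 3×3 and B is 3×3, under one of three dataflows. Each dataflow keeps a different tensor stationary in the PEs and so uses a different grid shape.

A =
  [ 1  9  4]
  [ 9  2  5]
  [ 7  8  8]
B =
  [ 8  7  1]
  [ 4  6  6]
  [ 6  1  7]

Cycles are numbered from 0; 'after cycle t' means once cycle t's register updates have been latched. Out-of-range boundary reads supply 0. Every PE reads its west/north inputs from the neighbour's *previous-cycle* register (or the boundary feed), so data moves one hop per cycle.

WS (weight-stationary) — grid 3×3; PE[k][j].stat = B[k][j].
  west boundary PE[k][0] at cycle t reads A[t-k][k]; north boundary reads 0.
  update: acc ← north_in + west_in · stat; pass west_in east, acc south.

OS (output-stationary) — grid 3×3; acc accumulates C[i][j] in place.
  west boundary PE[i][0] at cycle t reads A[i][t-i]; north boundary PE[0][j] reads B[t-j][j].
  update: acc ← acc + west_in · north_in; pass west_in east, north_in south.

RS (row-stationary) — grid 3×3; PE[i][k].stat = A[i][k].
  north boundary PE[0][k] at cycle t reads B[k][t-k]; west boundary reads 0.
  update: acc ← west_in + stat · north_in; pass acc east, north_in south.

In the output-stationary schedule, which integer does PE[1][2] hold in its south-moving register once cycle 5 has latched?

Tracing OS — 3×3 array, target PE[1][2]:
  0: (0,2).acc=0  regs=<0,0>
  0: (1,1).acc=0  regs=<0,0>
  0: (1,2).acc=0  regs=<0,0>
  1: (0,2).acc=0  regs=<0,0>
  1: (1,1).acc=0  regs=<0,0>
  1: (1,2).acc=0  regs=<0,0>
  2: (0,2).acc=1  regs=<1,1>
  2: (1,1).acc=63  regs=<9,7>
  2: (1,2).acc=0  regs=<0,0>
  3: (0,2).acc=55  regs=<9,6>
  3: (1,1).acc=75  regs=<2,6>
  3: (1,2).acc=9  regs=<9,1>
  4: (0,2).acc=83  regs=<4,7>
  4: (1,1).acc=80  regs=<5,1>
  4: (1,2).acc=21  regs=<2,6>
  5: (0,2).acc=83  regs=<0,0>
  5: (1,1).acc=80  regs=<0,0>
  5: (1,2).acc=56  regs=<5,7>

register = 7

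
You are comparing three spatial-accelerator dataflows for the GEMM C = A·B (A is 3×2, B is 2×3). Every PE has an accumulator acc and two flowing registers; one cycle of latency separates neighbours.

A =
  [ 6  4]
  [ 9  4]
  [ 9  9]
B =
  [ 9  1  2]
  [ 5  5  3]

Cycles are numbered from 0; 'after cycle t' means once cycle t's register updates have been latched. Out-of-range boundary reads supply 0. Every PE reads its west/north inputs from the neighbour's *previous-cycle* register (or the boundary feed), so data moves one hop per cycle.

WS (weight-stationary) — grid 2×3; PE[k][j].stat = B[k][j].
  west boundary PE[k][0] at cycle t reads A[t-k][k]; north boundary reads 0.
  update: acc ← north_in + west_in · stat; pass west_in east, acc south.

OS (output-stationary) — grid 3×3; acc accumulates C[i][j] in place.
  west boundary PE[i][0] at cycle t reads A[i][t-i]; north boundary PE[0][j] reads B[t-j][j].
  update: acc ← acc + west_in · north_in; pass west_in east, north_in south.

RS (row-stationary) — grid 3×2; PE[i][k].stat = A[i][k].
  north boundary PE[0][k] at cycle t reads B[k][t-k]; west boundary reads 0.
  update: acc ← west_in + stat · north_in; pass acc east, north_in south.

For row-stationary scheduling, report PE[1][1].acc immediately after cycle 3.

RS 3×2: PE[1][1] cycle-by-cycle (with neighbour feeds):
  0: (0,1).acc=0  regs=<0,0>
  0: (1,0).acc=0  regs=<0,0>
  0: (1,1).acc=0  regs=<0,0>
  1: (0,1).acc=74  regs=<74,5>
  1: (1,0).acc=81  regs=<81,9>
  1: (1,1).acc=0  regs=<0,0>
  2: (0,1).acc=26  regs=<26,5>
  2: (1,0).acc=9  regs=<9,1>
  2: (1,1).acc=101  regs=<101,5>
  3: (0,1).acc=24  regs=<24,3>
  3: (1,0).acc=18  regs=<18,2>
  3: (1,1).acc=29  regs=<29,5>

PE[1][1].acc = 29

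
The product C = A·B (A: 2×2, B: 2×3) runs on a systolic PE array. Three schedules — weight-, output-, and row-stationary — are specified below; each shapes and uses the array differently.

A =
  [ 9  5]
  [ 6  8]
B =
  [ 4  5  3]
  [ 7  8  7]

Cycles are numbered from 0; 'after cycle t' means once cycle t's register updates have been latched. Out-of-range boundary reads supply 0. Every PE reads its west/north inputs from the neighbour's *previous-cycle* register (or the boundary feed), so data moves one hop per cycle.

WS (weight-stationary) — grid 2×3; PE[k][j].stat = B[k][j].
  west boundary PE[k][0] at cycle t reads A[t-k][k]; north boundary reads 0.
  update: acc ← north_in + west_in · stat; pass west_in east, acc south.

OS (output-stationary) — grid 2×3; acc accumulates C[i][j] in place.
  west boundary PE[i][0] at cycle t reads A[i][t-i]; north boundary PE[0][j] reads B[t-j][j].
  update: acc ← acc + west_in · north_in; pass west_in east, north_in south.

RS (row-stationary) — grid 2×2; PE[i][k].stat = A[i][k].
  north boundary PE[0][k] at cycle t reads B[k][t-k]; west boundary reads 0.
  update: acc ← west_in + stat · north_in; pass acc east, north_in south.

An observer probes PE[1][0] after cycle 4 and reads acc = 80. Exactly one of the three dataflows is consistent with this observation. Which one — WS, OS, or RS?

dataflow = OS

Under WS (2×3), PE[1][0]:
  0: (1,0).acc=0  regs=<0,0>
  1: (1,0).acc=71  regs=<5,71>
  2: (1,0).acc=80  regs=<8,80>
  3: (1,0).acc=0  regs=<0,0>
  4: (1,0).acc=0  regs=<0,0>
Under OS (2×3), PE[1][0]:
  0: (1,0).acc=0  regs=<0,0>
  1: (1,0).acc=24  regs=<6,4>
  2: (1,0).acc=80  regs=<8,7>
  3: (1,0).acc=80  regs=<0,0>
  4: (1,0).acc=80  regs=<0,0>
Under RS (2×2), PE[1][0]:
  0: (1,0).acc=0  regs=<0,0>
  1: (1,0).acc=24  regs=<24,4>
  2: (1,0).acc=30  regs=<30,5>
  3: (1,0).acc=18  regs=<18,3>
  4: (1,0).acc=0  regs=<0,0>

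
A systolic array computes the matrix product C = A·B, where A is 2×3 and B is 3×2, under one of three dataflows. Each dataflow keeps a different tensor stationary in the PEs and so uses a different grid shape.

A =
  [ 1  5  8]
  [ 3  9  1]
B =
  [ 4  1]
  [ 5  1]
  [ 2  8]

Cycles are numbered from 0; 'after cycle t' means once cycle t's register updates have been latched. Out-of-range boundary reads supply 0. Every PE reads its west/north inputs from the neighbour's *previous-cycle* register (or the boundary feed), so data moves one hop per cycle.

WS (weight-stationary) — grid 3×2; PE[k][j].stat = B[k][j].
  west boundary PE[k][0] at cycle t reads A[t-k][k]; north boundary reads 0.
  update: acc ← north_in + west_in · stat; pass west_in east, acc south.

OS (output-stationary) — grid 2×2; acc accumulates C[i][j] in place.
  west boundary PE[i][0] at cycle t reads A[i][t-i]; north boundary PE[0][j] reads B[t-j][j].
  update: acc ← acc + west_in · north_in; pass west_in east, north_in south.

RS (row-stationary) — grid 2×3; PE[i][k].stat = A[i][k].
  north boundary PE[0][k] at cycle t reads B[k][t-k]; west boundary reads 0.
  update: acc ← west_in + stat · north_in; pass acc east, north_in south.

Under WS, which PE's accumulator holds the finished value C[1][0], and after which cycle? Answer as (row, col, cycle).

(row, col, cycle) = (2, 0, 3)

Under WS, C[1][0] lands at PE[2][0]:
  cycle 0: PE[2][0] → acc 0, east 0, south 0
  cycle 1: PE[2][0] → acc 0, east 0, south 0
  cycle 2: PE[2][0] → acc 45, east 8, south 45
  cycle 3: PE[2][0] → acc 59, east 1, south 59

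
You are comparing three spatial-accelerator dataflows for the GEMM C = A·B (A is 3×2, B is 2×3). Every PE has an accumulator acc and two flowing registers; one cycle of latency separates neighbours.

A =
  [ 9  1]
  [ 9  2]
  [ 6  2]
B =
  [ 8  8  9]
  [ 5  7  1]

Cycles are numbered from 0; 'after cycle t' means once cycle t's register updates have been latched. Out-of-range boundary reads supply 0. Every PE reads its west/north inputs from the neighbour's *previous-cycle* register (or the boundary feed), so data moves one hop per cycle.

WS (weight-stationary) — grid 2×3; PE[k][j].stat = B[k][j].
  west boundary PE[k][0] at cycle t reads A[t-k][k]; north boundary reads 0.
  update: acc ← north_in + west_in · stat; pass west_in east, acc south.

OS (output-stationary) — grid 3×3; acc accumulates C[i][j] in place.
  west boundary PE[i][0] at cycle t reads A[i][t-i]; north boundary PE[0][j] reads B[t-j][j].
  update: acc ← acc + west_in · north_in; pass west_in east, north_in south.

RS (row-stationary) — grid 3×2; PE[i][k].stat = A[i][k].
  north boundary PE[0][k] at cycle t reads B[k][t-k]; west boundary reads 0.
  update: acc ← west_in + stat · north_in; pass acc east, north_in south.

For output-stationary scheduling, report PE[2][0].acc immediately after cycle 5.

OS (3×3). Following PE[2][0] plus its west/north inputs:
  c0 r1c0: 0 / 0 / 0
  c0 r2c0: 0 / 0 / 0
  c1 r1c0: 72 / 9 / 8
  c1 r2c0: 0 / 0 / 0
  c2 r1c0: 82 / 2 / 5
  c2 r2c0: 48 / 6 / 8
  c3 r1c0: 82 / 0 / 0
  c3 r2c0: 58 / 2 / 5
  c4 r1c0: 82 / 0 / 0
  c4 r2c0: 58 / 0 / 0
  c5 r1c0: 82 / 0 / 0
  c5 r2c0: 58 / 0 / 0

PE[2][0].acc = 58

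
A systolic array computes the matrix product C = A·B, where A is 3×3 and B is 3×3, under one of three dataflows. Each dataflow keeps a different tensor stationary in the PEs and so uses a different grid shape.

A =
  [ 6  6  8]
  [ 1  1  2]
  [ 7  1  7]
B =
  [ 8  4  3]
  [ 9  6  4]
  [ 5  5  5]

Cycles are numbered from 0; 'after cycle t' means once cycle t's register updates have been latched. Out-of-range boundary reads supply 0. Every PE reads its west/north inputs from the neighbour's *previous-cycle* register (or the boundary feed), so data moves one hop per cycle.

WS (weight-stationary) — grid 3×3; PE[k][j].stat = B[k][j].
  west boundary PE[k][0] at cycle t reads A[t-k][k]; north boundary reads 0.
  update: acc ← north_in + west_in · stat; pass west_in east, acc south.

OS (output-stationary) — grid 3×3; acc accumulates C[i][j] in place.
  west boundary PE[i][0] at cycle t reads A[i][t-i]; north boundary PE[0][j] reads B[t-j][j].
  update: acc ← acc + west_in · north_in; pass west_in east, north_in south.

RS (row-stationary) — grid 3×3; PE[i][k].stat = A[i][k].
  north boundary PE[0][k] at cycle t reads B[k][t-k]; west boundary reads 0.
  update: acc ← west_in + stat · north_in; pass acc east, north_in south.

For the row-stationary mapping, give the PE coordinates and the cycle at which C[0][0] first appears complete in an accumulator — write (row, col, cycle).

(row, col, cycle) = (0, 2, 2)

RS — PE[0][2] is where C[0][0] collects:
  t=0 PE[0][2]: acc=0 h=0 v=0
  t=1 PE[0][2]: acc=0 h=0 v=0
  t=2 PE[0][2]: acc=142 h=142 v=5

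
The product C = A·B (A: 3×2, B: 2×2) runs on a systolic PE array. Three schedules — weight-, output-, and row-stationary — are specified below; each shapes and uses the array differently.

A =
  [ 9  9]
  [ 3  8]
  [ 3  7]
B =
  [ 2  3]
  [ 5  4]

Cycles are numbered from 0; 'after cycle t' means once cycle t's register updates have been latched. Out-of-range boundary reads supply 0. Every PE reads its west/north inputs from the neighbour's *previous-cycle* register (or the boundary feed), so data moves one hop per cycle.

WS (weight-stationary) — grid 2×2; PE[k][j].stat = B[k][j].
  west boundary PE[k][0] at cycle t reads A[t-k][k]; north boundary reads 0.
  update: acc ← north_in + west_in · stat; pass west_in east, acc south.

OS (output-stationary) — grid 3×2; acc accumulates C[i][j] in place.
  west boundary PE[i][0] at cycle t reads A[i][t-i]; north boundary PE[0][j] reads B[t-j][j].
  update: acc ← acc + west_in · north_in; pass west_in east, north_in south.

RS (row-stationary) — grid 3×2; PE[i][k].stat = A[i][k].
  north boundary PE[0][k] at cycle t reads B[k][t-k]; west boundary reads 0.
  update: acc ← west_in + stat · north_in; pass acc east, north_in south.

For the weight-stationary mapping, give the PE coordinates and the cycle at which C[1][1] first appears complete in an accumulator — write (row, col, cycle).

(row, col, cycle) = (1, 1, 3)

Under WS, C[1][1] lands at PE[1][1]:
  after 0 — PE[1][1] acc=0, pass-E 0, pass-S 0
  after 1 — PE[1][1] acc=0, pass-E 0, pass-S 0
  after 2 — PE[1][1] acc=63, pass-E 9, pass-S 63
  after 3 — PE[1][1] acc=41, pass-E 8, pass-S 41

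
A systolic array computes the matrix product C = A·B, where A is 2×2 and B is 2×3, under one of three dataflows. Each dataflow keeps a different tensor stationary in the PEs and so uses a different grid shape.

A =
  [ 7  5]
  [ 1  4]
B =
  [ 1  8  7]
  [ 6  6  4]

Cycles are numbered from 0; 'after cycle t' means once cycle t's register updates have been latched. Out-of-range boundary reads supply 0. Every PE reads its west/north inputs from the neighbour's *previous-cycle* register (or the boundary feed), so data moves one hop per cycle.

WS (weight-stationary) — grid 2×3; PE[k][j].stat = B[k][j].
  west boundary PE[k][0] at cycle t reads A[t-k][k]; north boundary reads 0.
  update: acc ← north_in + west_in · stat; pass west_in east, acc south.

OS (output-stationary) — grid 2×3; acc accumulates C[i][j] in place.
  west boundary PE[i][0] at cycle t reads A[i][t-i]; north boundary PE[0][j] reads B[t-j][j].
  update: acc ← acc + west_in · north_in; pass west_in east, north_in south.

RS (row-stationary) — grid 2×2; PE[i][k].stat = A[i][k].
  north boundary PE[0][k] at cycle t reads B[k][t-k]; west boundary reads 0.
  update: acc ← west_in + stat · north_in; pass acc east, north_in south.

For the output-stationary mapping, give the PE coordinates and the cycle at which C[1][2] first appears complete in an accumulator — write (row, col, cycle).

Under OS, C[1][2] lands at PE[1][2]:
  t=0 PE[1][2]: acc=0 h=0 v=0
  t=1 PE[1][2]: acc=0 h=0 v=0
  t=2 PE[1][2]: acc=0 h=0 v=0
  t=3 PE[1][2]: acc=7 h=1 v=7
  t=4 PE[1][2]: acc=23 h=4 v=4

(row, col, cycle) = (1, 2, 4)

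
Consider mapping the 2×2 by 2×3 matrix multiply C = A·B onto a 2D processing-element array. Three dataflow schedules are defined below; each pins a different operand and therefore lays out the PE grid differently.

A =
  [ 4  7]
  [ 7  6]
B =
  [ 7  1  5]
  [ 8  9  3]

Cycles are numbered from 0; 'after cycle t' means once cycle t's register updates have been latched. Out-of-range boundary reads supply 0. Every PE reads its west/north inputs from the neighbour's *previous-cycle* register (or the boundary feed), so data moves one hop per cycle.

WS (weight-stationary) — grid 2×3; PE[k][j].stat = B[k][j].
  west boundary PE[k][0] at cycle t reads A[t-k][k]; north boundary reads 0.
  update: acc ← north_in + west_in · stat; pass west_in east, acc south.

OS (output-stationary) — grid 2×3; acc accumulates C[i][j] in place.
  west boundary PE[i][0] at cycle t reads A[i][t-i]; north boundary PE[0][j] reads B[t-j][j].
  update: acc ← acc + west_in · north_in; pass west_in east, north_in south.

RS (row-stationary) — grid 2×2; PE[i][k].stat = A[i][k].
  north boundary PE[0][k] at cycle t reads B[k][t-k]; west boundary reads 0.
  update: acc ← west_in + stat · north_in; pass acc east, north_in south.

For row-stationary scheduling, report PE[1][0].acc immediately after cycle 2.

RS 2×2: PE[1][0] cycle-by-cycle (with neighbour feeds):
  0: (0,0).acc=28  regs=<28,7>
  0: (1,0).acc=0  regs=<0,0>
  1: (0,0).acc=4  regs=<4,1>
  1: (1,0).acc=49  regs=<49,7>
  2: (0,0).acc=20  regs=<20,5>
  2: (1,0).acc=7  regs=<7,1>

PE[1][0].acc = 7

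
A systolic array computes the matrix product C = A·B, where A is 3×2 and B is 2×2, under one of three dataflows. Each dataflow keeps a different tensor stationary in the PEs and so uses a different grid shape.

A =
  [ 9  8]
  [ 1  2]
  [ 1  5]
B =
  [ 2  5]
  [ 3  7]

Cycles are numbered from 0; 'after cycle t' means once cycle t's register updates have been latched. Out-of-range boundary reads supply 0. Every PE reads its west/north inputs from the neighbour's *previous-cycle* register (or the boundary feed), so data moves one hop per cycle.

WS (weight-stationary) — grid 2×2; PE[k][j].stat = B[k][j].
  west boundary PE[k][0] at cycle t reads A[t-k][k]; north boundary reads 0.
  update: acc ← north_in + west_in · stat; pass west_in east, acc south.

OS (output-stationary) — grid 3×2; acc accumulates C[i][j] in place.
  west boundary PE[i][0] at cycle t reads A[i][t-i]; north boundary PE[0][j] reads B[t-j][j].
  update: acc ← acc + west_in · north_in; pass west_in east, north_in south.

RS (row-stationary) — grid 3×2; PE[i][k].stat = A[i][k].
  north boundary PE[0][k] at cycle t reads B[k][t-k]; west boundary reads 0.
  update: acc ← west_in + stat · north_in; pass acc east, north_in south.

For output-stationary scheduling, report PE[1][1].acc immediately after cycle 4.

PE[1][1].acc = 19

OS (3×2). Following PE[1][1] plus its west/north inputs:
  [0] (0,1) acc=0 (h:0 v:0)
  [0] (1,0) acc=0 (h:0 v:0)
  [0] (1,1) acc=0 (h:0 v:0)
  [1] (0,1) acc=45 (h:9 v:5)
  [1] (1,0) acc=2 (h:1 v:2)
  [1] (1,1) acc=0 (h:0 v:0)
  [2] (0,1) acc=101 (h:8 v:7)
  [2] (1,0) acc=8 (h:2 v:3)
  [2] (1,1) acc=5 (h:1 v:5)
  [3] (0,1) acc=101 (h:0 v:0)
  [3] (1,0) acc=8 (h:0 v:0)
  [3] (1,1) acc=19 (h:2 v:7)
  [4] (0,1) acc=101 (h:0 v:0)
  [4] (1,0) acc=8 (h:0 v:0)
  [4] (1,1) acc=19 (h:0 v:0)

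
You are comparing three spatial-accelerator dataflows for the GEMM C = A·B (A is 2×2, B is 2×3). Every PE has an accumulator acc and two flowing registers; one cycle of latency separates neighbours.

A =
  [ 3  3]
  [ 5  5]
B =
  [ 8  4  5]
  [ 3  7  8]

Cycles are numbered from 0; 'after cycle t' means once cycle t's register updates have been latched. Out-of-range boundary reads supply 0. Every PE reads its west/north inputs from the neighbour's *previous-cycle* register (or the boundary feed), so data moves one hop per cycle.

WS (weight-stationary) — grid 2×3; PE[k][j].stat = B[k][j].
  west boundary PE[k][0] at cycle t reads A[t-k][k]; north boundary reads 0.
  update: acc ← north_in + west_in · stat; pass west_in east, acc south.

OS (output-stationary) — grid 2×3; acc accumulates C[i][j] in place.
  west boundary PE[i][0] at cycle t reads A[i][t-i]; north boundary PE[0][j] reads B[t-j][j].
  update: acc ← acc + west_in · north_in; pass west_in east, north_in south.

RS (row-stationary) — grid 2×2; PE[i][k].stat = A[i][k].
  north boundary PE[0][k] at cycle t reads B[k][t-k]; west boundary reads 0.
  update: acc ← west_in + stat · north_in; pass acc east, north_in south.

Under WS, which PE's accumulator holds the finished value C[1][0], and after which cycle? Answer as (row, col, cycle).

(row, col, cycle) = (1, 0, 2)

WS: C[1][0] accumulates in PE[1][0]:
  cycle 0: PE[1][0] → acc 0, east 0, south 0
  cycle 1: PE[1][0] → acc 33, east 3, south 33
  cycle 2: PE[1][0] → acc 55, east 5, south 55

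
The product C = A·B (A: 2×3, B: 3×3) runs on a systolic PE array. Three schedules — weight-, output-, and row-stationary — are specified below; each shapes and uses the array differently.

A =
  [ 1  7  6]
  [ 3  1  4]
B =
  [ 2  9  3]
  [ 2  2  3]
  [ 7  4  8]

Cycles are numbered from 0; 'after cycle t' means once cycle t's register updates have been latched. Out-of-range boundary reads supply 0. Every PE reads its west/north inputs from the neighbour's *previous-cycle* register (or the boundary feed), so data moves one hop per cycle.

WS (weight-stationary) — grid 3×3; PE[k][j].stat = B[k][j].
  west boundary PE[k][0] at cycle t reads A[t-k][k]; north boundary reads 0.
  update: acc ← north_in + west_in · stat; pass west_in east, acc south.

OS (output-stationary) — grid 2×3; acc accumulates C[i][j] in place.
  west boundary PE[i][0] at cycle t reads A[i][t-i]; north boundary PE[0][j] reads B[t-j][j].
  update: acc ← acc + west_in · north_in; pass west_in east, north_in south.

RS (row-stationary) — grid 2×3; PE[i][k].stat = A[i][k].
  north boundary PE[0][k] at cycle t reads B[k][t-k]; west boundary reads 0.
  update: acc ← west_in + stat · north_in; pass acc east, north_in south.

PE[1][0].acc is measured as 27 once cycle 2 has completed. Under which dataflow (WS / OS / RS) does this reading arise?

dataflow = RS

Under WS (3×3), PE[1][0]:
  after 0 — PE[1][0] acc=0, pass-E 0, pass-S 0
  after 1 — PE[1][0] acc=16, pass-E 7, pass-S 16
  after 2 — PE[1][0] acc=8, pass-E 1, pass-S 8
Under OS (2×3), PE[1][0]:
  after 0 — PE[1][0] acc=0, pass-E 0, pass-S 0
  after 1 — PE[1][0] acc=6, pass-E 3, pass-S 2
  after 2 — PE[1][0] acc=8, pass-E 1, pass-S 2
Under RS (2×3), PE[1][0]:
  after 0 — PE[1][0] acc=0, pass-E 0, pass-S 0
  after 1 — PE[1][0] acc=6, pass-E 6, pass-S 2
  after 2 — PE[1][0] acc=27, pass-E 27, pass-S 9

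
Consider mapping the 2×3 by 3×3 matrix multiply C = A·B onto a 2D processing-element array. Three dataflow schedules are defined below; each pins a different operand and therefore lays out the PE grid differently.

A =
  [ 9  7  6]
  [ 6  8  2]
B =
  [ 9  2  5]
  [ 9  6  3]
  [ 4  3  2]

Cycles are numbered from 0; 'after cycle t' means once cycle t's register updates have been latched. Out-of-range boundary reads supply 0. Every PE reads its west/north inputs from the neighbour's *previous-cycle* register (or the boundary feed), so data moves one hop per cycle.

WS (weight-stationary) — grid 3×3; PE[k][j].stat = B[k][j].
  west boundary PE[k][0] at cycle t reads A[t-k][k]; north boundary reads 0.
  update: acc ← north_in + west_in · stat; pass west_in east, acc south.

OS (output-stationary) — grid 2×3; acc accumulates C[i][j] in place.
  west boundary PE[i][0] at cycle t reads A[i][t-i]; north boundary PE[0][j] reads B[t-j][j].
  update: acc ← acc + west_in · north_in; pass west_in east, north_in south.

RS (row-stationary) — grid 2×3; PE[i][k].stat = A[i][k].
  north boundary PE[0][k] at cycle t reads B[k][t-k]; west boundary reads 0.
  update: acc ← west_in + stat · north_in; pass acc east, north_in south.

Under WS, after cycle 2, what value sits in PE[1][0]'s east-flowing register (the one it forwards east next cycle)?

register = 8

WS on a 3×3 grid — tracing PE[1][0] and its feeders:
  cycle 0: PE[0][0] → acc 81, east 9, south 81
  cycle 0: PE[1][0] → acc 0, east 0, south 0
  cycle 1: PE[0][0] → acc 54, east 6, south 54
  cycle 1: PE[1][0] → acc 144, east 7, south 144
  cycle 2: PE[0][0] → acc 0, east 0, south 0
  cycle 2: PE[1][0] → acc 126, east 8, south 126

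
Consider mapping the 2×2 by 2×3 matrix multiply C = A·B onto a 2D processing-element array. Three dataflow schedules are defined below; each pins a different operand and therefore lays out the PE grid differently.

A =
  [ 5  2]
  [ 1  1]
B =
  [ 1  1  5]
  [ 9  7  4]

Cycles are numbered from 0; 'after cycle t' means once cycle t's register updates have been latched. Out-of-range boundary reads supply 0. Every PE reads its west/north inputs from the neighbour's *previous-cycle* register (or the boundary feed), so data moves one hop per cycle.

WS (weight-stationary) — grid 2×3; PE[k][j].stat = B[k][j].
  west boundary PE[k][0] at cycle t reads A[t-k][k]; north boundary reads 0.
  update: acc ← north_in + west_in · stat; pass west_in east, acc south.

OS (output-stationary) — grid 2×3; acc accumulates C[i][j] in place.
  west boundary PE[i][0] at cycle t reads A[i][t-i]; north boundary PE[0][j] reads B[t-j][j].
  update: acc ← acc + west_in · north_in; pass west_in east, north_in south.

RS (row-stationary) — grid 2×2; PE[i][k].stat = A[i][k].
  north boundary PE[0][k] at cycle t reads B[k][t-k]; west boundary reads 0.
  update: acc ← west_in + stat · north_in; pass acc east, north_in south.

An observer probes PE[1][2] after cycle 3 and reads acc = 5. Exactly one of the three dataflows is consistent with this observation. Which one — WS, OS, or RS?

dataflow = OS

WS [2×3] PE[1][2] across cycles:
  [0] (1,2) acc=0 (h:0 v:0)
  [1] (1,2) acc=0 (h:0 v:0)
  [2] (1,2) acc=0 (h:0 v:0)
  [3] (1,2) acc=33 (h:2 v:33)
OS [2×3] PE[1][2] across cycles:
  [0] (1,2) acc=0 (h:0 v:0)
  [1] (1,2) acc=0 (h:0 v:0)
  [2] (1,2) acc=0 (h:0 v:0)
  [3] (1,2) acc=5 (h:1 v:5)
RS (2×2): PE[1][2] does not exist.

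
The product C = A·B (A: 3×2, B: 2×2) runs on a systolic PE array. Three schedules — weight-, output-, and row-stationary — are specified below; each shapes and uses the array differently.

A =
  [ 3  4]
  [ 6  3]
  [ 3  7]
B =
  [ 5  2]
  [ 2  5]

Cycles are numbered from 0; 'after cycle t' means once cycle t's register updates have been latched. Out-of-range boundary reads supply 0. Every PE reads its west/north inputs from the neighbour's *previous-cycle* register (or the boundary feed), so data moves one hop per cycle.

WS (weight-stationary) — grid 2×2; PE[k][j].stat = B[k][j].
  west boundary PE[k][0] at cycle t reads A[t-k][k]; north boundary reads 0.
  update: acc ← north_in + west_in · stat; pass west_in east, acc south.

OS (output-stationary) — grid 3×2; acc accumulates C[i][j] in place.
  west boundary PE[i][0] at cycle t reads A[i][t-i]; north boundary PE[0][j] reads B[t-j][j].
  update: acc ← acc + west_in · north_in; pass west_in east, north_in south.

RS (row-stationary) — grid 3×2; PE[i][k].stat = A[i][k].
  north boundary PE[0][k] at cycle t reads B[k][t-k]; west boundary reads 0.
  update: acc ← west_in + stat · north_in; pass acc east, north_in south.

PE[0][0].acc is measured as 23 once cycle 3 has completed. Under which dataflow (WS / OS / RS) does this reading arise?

— WS: 2×2; PE[0][0] trace:
  c0 r0c0: 15 / 3 / 15
  c1 r0c0: 30 / 6 / 30
  c2 r0c0: 15 / 3 / 15
  c3 r0c0: 0 / 0 / 0
— OS: 3×2; PE[0][0] trace:
  c0 r0c0: 15 / 3 / 5
  c1 r0c0: 23 / 4 / 2
  c2 r0c0: 23 / 0 / 0
  c3 r0c0: 23 / 0 / 0
— RS: 3×2; PE[0][0] trace:
  c0 r0c0: 15 / 15 / 5
  c1 r0c0: 6 / 6 / 2
  c2 r0c0: 0 / 0 / 0
  c3 r0c0: 0 / 0 / 0

dataflow = OS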